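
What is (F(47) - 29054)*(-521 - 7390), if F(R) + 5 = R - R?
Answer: 229885749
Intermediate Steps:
F(R) = -5 (F(R) = -5 + (R - R) = -5 + 0 = -5)
(F(47) - 29054)*(-521 - 7390) = (-5 - 29054)*(-521 - 7390) = -29059*(-7911) = 229885749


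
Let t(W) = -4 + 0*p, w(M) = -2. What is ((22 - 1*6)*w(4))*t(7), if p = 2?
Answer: 128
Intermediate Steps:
t(W) = -4 (t(W) = -4 + 0*2 = -4 + 0 = -4)
((22 - 1*6)*w(4))*t(7) = ((22 - 1*6)*(-2))*(-4) = ((22 - 6)*(-2))*(-4) = (16*(-2))*(-4) = -32*(-4) = 128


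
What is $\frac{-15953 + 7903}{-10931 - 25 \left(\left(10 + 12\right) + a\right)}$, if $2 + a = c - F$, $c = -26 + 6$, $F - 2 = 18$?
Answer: $\frac{8050}{10431} \approx 0.77174$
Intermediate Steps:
$F = 20$ ($F = 2 + 18 = 20$)
$c = -20$
$a = -42$ ($a = -2 - 40 = -42$)
$\frac{-15953 + 7903}{-10931 - 25 \left(\left(10 + 12\right) + a\right)} = \frac{-15953 + 7903}{-10931 - 25 \left(\left(10 + 12\right) - 42\right)} = - \frac{8050}{-10931 - 25 \left(22 - 42\right)} = - \frac{8050}{-10931 - -500} = - \frac{8050}{-10931 + 500} = - \frac{8050}{-10431} = \left(-8050\right) \left(- \frac{1}{10431}\right) = \frac{8050}{10431}$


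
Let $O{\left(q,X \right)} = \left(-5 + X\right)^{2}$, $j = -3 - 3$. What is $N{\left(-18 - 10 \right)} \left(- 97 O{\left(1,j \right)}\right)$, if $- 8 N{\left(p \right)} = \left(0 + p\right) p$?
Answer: $1150226$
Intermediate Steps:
$j = -6$
$N{\left(p \right)} = - \frac{p^{2}}{8}$ ($N{\left(p \right)} = - \frac{\left(0 + p\right) p}{8} = - \frac{p p}{8} = - \frac{p^{2}}{8}$)
$N{\left(-18 - 10 \right)} \left(- 97 O{\left(1,j \right)}\right) = - \frac{\left(-18 - 10\right)^{2}}{8} \left(- 97 \left(-5 - 6\right)^{2}\right) = - \frac{\left(-28\right)^{2}}{8} \left(- 97 \left(-11\right)^{2}\right) = \left(- \frac{1}{8}\right) 784 \left(\left(-97\right) 121\right) = \left(-98\right) \left(-11737\right) = 1150226$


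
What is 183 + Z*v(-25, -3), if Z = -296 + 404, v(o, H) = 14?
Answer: 1695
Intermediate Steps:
Z = 108
183 + Z*v(-25, -3) = 183 + 108*14 = 183 + 1512 = 1695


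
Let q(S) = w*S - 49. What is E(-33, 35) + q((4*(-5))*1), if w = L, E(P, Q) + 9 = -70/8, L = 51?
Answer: -4347/4 ≈ -1086.8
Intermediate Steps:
E(P, Q) = -71/4 (E(P, Q) = -9 - 70/8 = -9 - 70*1/8 = -9 - 35/4 = -71/4)
w = 51
q(S) = -49 + 51*S (q(S) = 51*S - 49 = -49 + 51*S)
E(-33, 35) + q((4*(-5))*1) = -71/4 + (-49 + 51*((4*(-5))*1)) = -71/4 + (-49 + 51*(-20*1)) = -71/4 + (-49 + 51*(-20)) = -71/4 + (-49 - 1020) = -71/4 - 1069 = -4347/4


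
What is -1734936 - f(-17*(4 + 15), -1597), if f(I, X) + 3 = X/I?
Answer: -560384956/323 ≈ -1.7349e+6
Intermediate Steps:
f(I, X) = -3 + X/I
-1734936 - f(-17*(4 + 15), -1597) = -1734936 - (-3 - 1597*(-1/(17*(4 + 15)))) = -1734936 - (-3 - 1597/((-17*19))) = -1734936 - (-3 - 1597/(-323)) = -1734936 - (-3 - 1597*(-1/323)) = -1734936 - (-3 + 1597/323) = -1734936 - 1*628/323 = -1734936 - 628/323 = -560384956/323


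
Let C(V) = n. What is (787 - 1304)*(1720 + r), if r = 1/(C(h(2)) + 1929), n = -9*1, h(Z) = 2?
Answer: -1707341317/1920 ≈ -8.8924e+5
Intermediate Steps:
n = -9
C(V) = -9
r = 1/1920 (r = 1/(-9 + 1929) = 1/1920 ≈ 0.00052083)
(787 - 1304)*(1720 + r) = (787 - 1304)*(1720 + 1/1920) = -517*3302401/1920 = -1707341317/1920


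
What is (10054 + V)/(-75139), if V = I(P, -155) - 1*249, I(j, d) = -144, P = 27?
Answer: -9661/75139 ≈ -0.12858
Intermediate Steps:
V = -393 (V = -144 - 1*249 = -144 - 249 = -393)
(10054 + V)/(-75139) = (10054 - 393)/(-75139) = 9661*(-1/75139) = -9661/75139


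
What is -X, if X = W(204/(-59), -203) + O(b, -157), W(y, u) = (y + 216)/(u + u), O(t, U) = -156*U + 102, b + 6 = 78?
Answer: -294556068/11977 ≈ -24593.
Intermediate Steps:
b = 72 (b = -6 + 78 = 72)
O(t, U) = 102 - 156*U
W(y, u) = (216 + y)/(2*u) (W(y, u) = (216 + y)/((2*u)) = (216 + y)*(1/(2*u)) = (216 + y)/(2*u))
X = 294556068/11977 (X = (½)*(216 + 204/(-59))/(-203) + (102 - 156*(-157)) = (½)*(-1/203)*(216 + 204*(-1/59)) + (102 + 24492) = (½)*(-1/203)*(216 - 204/59) + 24594 = (½)*(-1/203)*(12540/59) + 24594 = -6270/11977 + 24594 = 294556068/11977 ≈ 24593.)
-X = -1*294556068/11977 = -294556068/11977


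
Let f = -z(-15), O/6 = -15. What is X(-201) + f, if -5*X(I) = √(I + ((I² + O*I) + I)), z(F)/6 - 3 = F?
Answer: 72 - 17*√201/5 ≈ 23.797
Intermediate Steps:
O = -90 (O = 6*(-15) = -90)
z(F) = 18 + 6*F
f = 72 (f = -(18 + 6*(-15)) = -(18 - 90) = -1*(-72) = 72)
X(I) = -√(I² - 88*I)/5 (X(I) = -√(I + ((I² - 90*I) + I))/5 = -√(I + (I² - 89*I))/5 = -√(I² - 88*I)/5)
X(-201) + f = -17*√201/5 + 72 = 72 - 17*√201/5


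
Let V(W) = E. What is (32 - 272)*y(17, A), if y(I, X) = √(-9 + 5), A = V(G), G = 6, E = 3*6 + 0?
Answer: -480*I ≈ -480.0*I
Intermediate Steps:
E = 18 (E = 18 + 0 = 18)
V(W) = 18
A = 18
y(I, X) = 2*I (y(I, X) = √(-4) = 2*I)
(32 - 272)*y(17, A) = (32 - 272)*(2*I) = -480*I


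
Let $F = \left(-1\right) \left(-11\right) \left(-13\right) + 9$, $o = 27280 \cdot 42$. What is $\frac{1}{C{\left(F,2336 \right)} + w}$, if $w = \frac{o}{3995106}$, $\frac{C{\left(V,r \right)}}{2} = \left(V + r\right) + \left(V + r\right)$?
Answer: $\frac{665851}{5865006568} \approx 0.00011353$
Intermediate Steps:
$o = 1145760$
$F = -134$ ($F = 11 \left(-13\right) + 9 = -143 + 9 = -134$)
$C{\left(V,r \right)} = 4 V + 4 r$ ($C{\left(V,r \right)} = 2 \left(\left(V + r\right) + \left(V + r\right)\right) = 2 \left(2 V + 2 r\right) = 4 V + 4 r$)
$w = \frac{190960}{665851}$ ($w = \frac{1145760}{3995106} = 1145760 \cdot \frac{1}{3995106} = \frac{190960}{665851} \approx 0.28679$)
$\frac{1}{C{\left(F,2336 \right)} + w} = \frac{1}{\left(4 \left(-134\right) + 4 \cdot 2336\right) + \frac{190960}{665851}} = \frac{1}{\left(-536 + 9344\right) + \frac{190960}{665851}} = \frac{1}{8808 + \frac{190960}{665851}} = \frac{1}{\frac{5865006568}{665851}} = \frac{665851}{5865006568}$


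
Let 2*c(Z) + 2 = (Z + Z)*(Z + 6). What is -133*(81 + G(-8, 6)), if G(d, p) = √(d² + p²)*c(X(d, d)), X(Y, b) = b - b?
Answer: -9443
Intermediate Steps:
X(Y, b) = 0
c(Z) = -1 + Z*(6 + Z) (c(Z) = -1 + ((Z + Z)*(Z + 6))/2 = -1 + ((2*Z)*(6 + Z))/2 = -1 + (2*Z*(6 + Z))/2 = -1 + Z*(6 + Z))
G(d, p) = -√(d² + p²) (G(d, p) = √(d² + p²)*(-1 + 0² + 6*0) = √(d² + p²)*(-1 + 0 + 0) = √(d² + p²)*(-1) = -√(d² + p²))
-133*(81 + G(-8, 6)) = -133*(81 - √((-8)² + 6²)) = -133*(81 - √(64 + 36)) = -133*(81 - √100) = -133*(81 - 1*10) = -133*(81 - 10) = -133*71 = -9443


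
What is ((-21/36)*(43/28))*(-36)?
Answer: 129/4 ≈ 32.250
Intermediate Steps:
((-21/36)*(43/28))*(-36) = ((-21*1/36)*(43*(1/28)))*(-36) = -7/12*43/28*(-36) = -43/48*(-36) = 129/4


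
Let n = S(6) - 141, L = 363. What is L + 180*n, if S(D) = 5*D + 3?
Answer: -19077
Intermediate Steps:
S(D) = 3 + 5*D
n = -108 (n = (3 + 5*6) - 141 = (3 + 30) - 141 = 33 - 141 = -108)
L + 180*n = 363 + 180*(-108) = 363 - 19440 = -19077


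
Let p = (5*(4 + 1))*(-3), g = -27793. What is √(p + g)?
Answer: 2*I*√6967 ≈ 166.94*I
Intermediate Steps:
p = -75 (p = (5*5)*(-3) = 25*(-3) = -75)
√(p + g) = √(-75 - 27793) = √(-27868) = 2*I*√6967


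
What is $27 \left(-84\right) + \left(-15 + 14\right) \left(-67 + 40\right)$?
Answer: $-2241$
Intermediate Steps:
$27 \left(-84\right) + \left(-15 + 14\right) \left(-67 + 40\right) = -2268 - -27 = -2268 + 27 = -2241$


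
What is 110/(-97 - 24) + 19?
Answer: 199/11 ≈ 18.091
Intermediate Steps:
110/(-97 - 24) + 19 = 110/(-121) + 19 = -1/121*110 + 19 = -10/11 + 19 = 199/11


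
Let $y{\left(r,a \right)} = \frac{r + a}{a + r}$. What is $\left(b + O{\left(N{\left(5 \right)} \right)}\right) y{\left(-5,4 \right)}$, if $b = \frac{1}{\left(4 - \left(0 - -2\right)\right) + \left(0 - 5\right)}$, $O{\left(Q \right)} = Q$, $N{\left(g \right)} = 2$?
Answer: $\frac{5}{3} \approx 1.6667$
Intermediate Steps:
$y{\left(r,a \right)} = 1$ ($y{\left(r,a \right)} = \frac{a + r}{a + r} = 1$)
$b = - \frac{1}{3}$ ($b = \frac{1}{\left(4 - \left(0 + 2\right)\right) - 5} = \frac{1}{\left(4 - 2\right) - 5} = \frac{1}{2 - 5} = \frac{1}{-3} = - \frac{1}{3} \approx -0.33333$)
$\left(b + O{\left(N{\left(5 \right)} \right)}\right) y{\left(-5,4 \right)} = \left(- \frac{1}{3} + 2\right) 1 = \frac{5}{3} \cdot 1 = \frac{5}{3}$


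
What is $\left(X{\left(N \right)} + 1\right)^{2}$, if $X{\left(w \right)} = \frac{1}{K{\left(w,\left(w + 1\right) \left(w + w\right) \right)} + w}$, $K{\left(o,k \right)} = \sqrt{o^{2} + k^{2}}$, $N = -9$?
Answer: $\frac{885547}{884736} + \frac{2305 \sqrt{257}}{2654208} \approx 1.0148$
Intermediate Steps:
$K{\left(o,k \right)} = \sqrt{k^{2} + o^{2}}$
$X{\left(w \right)} = \frac{1}{w + \sqrt{w^{2} + 4 w^{2} \left(1 + w\right)^{2}}}$ ($X{\left(w \right)} = \frac{1}{\sqrt{\left(\left(w + 1\right) \left(w + w\right)\right)^{2} + w^{2}} + w} = \frac{1}{\sqrt{\left(\left(1 + w\right) 2 w\right)^{2} + w^{2}} + w} = \frac{1}{\sqrt{\left(2 w \left(1 + w\right)\right)^{2} + w^{2}} + w} = \frac{1}{\sqrt{4 w^{2} \left(1 + w\right)^{2} + w^{2}} + w} = \frac{1}{\sqrt{w^{2} + 4 w^{2} \left(1 + w\right)^{2}} + w} = \frac{1}{w + \sqrt{w^{2} + 4 w^{2} \left(1 + w\right)^{2}}}$)
$\left(X{\left(N \right)} + 1\right)^{2} = \left(\frac{1}{-9 + \sqrt{\left(-9\right)^{2} \left(1 + 4 \left(1 - 9\right)^{2}\right)}} + 1\right)^{2} = \left(\frac{1}{-9 + \sqrt{81 \left(1 + 4 \left(-8\right)^{2}\right)}} + 1\right)^{2} = \left(\frac{1}{-9 + \sqrt{81 \left(1 + 4 \cdot 64\right)}} + 1\right)^{2} = \left(\frac{1}{-9 + \sqrt{81 \left(1 + 256\right)}} + 1\right)^{2} = \left(\frac{1}{-9 + \sqrt{81 \cdot 257}} + 1\right)^{2} = \left(\frac{1}{-9 + \sqrt{20817}} + 1\right)^{2} = \left(\frac{1}{-9 + 9 \sqrt{257}} + 1\right)^{2} = \left(1 + \frac{1}{-9 + 9 \sqrt{257}}\right)^{2}$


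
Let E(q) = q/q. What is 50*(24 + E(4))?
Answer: 1250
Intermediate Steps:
E(q) = 1
50*(24 + E(4)) = 50*(24 + 1) = 50*25 = 1250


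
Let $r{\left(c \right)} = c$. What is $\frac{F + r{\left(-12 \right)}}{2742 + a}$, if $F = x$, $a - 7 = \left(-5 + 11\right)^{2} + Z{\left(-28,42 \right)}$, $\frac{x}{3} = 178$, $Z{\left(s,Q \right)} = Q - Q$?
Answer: $\frac{522}{2785} \approx 0.18743$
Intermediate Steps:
$Z{\left(s,Q \right)} = 0$
$x = 534$ ($x = 3 \cdot 178 = 534$)
$a = 43$ ($a = 7 + \left(\left(-5 + 11\right)^{2} + 0\right) = 7 + \left(6^{2} + 0\right) = 7 + \left(36 + 0\right) = 7 + 36 = 43$)
$F = 534$
$\frac{F + r{\left(-12 \right)}}{2742 + a} = \frac{534 - 12}{2742 + 43} = \frac{522}{2785}$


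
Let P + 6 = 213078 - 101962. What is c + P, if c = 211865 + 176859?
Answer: 499834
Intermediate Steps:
P = 111110 (P = -6 + (213078 - 101962) = -6 + 111116 = 111110)
c = 388724
c + P = 388724 + 111110 = 499834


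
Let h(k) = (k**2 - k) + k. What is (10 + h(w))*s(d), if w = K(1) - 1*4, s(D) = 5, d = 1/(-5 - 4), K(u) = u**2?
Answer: 95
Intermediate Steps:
d = -1/9 (d = 1/(-9) = -1/9 ≈ -0.11111)
w = -3 (w = 1**2 - 1*4 = 1 - 4 = -3)
h(k) = k**2
(10 + h(w))*s(d) = (10 + (-3)**2)*5 = (10 + 9)*5 = 19*5 = 95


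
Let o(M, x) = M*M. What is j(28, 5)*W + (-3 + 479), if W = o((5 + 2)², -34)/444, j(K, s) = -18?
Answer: 28021/74 ≈ 378.66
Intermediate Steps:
o(M, x) = M²
W = 2401/444 (W = ((5 + 2)²)²/444 = (7²)²*(1/444) = 49²*(1/444) = 2401*(1/444) = 2401/444 ≈ 5.4077)
j(28, 5)*W + (-3 + 479) = -18*2401/444 + (-3 + 479) = -7203/74 + 476 = 28021/74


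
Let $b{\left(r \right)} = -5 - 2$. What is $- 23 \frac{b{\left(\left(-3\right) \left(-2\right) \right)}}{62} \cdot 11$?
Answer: $\frac{1771}{62} \approx 28.565$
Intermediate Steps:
$b{\left(r \right)} = -7$
$- 23 \frac{b{\left(\left(-3\right) \left(-2\right) \right)}}{62} \cdot 11 = - 23 \left(- \frac{7}{62}\right) 11 = - 23 \left(\left(-7\right) \frac{1}{62}\right) 11 = \left(-23\right) \left(- \frac{7}{62}\right) 11 = \frac{161}{62} \cdot 11 = \frac{1771}{62}$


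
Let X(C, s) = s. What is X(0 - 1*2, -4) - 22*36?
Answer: -796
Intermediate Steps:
X(0 - 1*2, -4) - 22*36 = -4 - 22*36 = -4 - 792 = -796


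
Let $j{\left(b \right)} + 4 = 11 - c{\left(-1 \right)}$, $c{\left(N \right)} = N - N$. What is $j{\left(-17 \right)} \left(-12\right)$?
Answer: $-84$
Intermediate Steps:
$c{\left(N \right)} = 0$
$j{\left(b \right)} = 7$ ($j{\left(b \right)} = -4 + \left(11 - 0\right) = -4 + \left(11 + 0\right) = -4 + 11 = 7$)
$j{\left(-17 \right)} \left(-12\right) = 7 \left(-12\right) = -84$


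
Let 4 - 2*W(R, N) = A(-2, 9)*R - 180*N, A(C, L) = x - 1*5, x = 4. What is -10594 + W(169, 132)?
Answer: 2745/2 ≈ 1372.5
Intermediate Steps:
A(C, L) = -1 (A(C, L) = 4 - 1*5 = 4 - 5 = -1)
W(R, N) = 2 + R/2 + 90*N (W(R, N) = 2 - (-R - 180*N)/2 = 2 + (R/2 + 90*N) = 2 + R/2 + 90*N)
-10594 + W(169, 132) = -10594 + (2 + (½)*169 + 90*132) = -10594 + (2 + 169/2 + 11880) = -10594 + 23933/2 = 2745/2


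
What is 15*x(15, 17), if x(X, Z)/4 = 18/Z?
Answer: 1080/17 ≈ 63.529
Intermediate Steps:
x(X, Z) = 72/Z (x(X, Z) = 4*(18/Z) = 72/Z)
15*x(15, 17) = 15*(72/17) = 1080/17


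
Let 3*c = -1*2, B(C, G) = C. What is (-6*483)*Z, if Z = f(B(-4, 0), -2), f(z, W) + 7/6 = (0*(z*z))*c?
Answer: 3381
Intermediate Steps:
c = -⅔ (c = (-1*2)/3 = (⅓)*(-2) = -⅔ ≈ -0.66667)
f(z, W) = -7/6 (f(z, W) = -7/6 + (0*(z*z))*(-⅔) = -7/6 + (0*z²)*(-⅔) = -7/6 + 0*(-⅔) = -7/6 + 0 = -7/6)
Z = -7/6 ≈ -1.1667
(-6*483)*Z = -6*483*(-7/6) = -2898*(-7/6) = 3381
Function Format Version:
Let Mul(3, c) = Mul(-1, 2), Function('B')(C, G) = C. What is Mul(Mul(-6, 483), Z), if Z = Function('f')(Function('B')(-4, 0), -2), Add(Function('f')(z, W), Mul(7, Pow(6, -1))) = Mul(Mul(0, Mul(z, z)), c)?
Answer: 3381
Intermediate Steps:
c = Rational(-2, 3) (c = Mul(Rational(1, 3), Mul(-1, 2)) = Mul(Rational(1, 3), -2) = Rational(-2, 3) ≈ -0.66667)
Function('f')(z, W) = Rational(-7, 6) (Function('f')(z, W) = Add(Rational(-7, 6), Mul(Mul(0, Mul(z, z)), Rational(-2, 3))) = Add(Rational(-7, 6), Mul(Mul(0, Pow(z, 2)), Rational(-2, 3))) = Add(Rational(-7, 6), Mul(0, Rational(-2, 3))) = Add(Rational(-7, 6), 0) = Rational(-7, 6))
Z = Rational(-7, 6) ≈ -1.1667
Mul(Mul(-6, 483), Z) = Mul(Mul(-6, 483), Rational(-7, 6)) = Mul(-2898, Rational(-7, 6)) = 3381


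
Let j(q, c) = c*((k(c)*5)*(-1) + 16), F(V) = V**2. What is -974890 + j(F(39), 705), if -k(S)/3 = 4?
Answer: -921310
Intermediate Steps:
k(S) = -12 (k(S) = -3*4 = -12)
j(q, c) = 76*c (j(q, c) = c*(-12*5*(-1) + 16) = c*(-60*(-1) + 16) = c*(60 + 16) = c*76 = 76*c)
-974890 + j(F(39), 705) = -974890 + 76*705 = -974890 + 53580 = -921310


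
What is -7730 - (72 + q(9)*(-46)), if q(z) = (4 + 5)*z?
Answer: -4076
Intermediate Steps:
q(z) = 9*z
-7730 - (72 + q(9)*(-46)) = -7730 - (72 + (9*9)*(-46)) = -7730 - (72 + 81*(-46)) = -7730 - (72 - 3726) = -7730 - 1*(-3654) = -7730 + 3654 = -4076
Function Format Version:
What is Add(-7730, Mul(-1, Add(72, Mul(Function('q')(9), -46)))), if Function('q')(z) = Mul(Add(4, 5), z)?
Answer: -4076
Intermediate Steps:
Function('q')(z) = Mul(9, z)
Add(-7730, Mul(-1, Add(72, Mul(Function('q')(9), -46)))) = Add(-7730, Mul(-1, Add(72, Mul(Mul(9, 9), -46)))) = Add(-7730, Mul(-1, Add(72, Mul(81, -46)))) = Add(-7730, Mul(-1, Add(72, -3726))) = Add(-7730, Mul(-1, -3654)) = Add(-7730, 3654) = -4076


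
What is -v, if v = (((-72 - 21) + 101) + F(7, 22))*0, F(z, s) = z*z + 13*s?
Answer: 0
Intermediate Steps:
F(z, s) = z**2 + 13*s
v = 0 (v = (((-72 - 21) + 101) + (7**2 + 13*22))*0 = ((-93 + 101) + (49 + 286))*0 = (8 + 335)*0 = 343*0 = 0)
-v = -1*0 = 0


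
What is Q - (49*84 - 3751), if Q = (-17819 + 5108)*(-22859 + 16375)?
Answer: 82417759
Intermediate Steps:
Q = 82418124 (Q = -12711*(-6484) = 82418124)
Q - (49*84 - 3751) = 82418124 - (49*84 - 3751) = 82418124 - (4116 - 3751) = 82418124 - 1*365 = 82418124 - 365 = 82417759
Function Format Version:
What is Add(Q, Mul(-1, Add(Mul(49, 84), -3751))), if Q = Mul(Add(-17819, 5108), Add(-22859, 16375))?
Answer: 82417759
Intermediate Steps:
Q = 82418124 (Q = Mul(-12711, -6484) = 82418124)
Add(Q, Mul(-1, Add(Mul(49, 84), -3751))) = Add(82418124, Mul(-1, Add(Mul(49, 84), -3751))) = Add(82418124, Mul(-1, Add(4116, -3751))) = Add(82418124, Mul(-1, 365)) = Add(82418124, -365) = 82417759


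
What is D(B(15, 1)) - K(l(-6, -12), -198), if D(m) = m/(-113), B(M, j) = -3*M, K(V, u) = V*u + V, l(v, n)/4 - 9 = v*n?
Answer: 7212609/113 ≈ 63828.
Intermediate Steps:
l(v, n) = 36 + 4*n*v (l(v, n) = 36 + 4*(v*n) = 36 + 4*(n*v) = 36 + 4*n*v)
K(V, u) = V + V*u
D(m) = -m/113 (D(m) = m*(-1/113) = -m/113)
D(B(15, 1)) - K(l(-6, -12), -198) = -(-3)*15/113 - (36 + 4*(-12)*(-6))*(1 - 198) = -1/113*(-45) - (36 + 288)*(-197) = 45/113 - 324*(-197) = 45/113 - 1*(-63828) = 45/113 + 63828 = 7212609/113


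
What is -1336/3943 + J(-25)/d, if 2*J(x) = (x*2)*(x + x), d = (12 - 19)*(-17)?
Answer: 4769766/469217 ≈ 10.165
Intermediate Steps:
d = 119 (d = -7*(-17) = 119)
J(x) = 2*x² (J(x) = ((x*2)*(x + x))/2 = ((2*x)*(2*x))/2 = (4*x²)/2 = 2*x²)
-1336/3943 + J(-25)/d = -1336/3943 + (2*(-25)²)/119 = -1336*1/3943 + (2*625)*(1/119) = -1336/3943 + 1250*(1/119) = -1336/3943 + 1250/119 = 4769766/469217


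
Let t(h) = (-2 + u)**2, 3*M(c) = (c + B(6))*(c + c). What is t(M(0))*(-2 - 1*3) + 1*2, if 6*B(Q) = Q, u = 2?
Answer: 2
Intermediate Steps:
B(Q) = Q/6
M(c) = 2*c*(1 + c)/3 (M(c) = ((c + (1/6)*6)*(c + c))/3 = ((c + 1)*(2*c))/3 = ((1 + c)*(2*c))/3 = (2*c*(1 + c))/3 = 2*c*(1 + c)/3)
t(h) = 0 (t(h) = (-2 + 2)**2 = 0**2 = 0)
t(M(0))*(-2 - 1*3) + 1*2 = 0*(-2 - 1*3) + 1*2 = 0*(-2 - 3) + 2 = 0*(-5) + 2 = 0 + 2 = 2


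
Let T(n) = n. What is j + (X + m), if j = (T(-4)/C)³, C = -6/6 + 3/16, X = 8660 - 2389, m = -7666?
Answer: -2802671/2197 ≈ -1275.7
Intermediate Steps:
X = 6271
C = -13/16 (C = -6*⅙ + 3*(1/16) = -1 + 3/16 = -13/16 ≈ -0.81250)
j = 262144/2197 (j = (-4/(-13/16))³ = (-4*(-16/13))³ = (64/13)³ = 262144/2197 ≈ 119.32)
j + (X + m) = 262144/2197 + (6271 - 7666) = 262144/2197 - 1395 = -2802671/2197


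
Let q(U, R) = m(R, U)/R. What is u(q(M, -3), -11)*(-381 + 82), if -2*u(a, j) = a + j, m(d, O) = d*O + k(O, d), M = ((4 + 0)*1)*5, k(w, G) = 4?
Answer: 6877/6 ≈ 1146.2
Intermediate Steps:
M = 20 (M = (4*1)*5 = 4*5 = 20)
m(d, O) = 4 + O*d (m(d, O) = d*O + 4 = O*d + 4 = 4 + O*d)
q(U, R) = (4 + R*U)/R (q(U, R) = (4 + U*R)/R = (4 + R*U)/R)
u(a, j) = -a/2 - j/2 (u(a, j) = -(a + j)/2 = -a/2 - j/2)
u(q(M, -3), -11)*(-381 + 82) = (-(20 + 4/(-3))/2 - ½*(-11))*(-381 + 82) = (-(20 + 4*(-⅓))/2 + 11/2)*(-299) = (-(20 - 4/3)/2 + 11/2)*(-299) = (-½*56/3 + 11/2)*(-299) = (-28/3 + 11/2)*(-299) = -23/6*(-299) = 6877/6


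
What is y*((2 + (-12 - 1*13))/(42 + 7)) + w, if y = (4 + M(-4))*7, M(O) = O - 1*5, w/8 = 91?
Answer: 5211/7 ≈ 744.43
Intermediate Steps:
w = 728 (w = 8*91 = 728)
M(O) = -5 + O (M(O) = O - 5 = -5 + O)
y = -35 (y = (4 + (-5 - 4))*7 = (4 - 9)*7 = -5*7 = -35)
y*((2 + (-12 - 1*13))/(42 + 7)) + w = -35*(2 + (-12 - 1*13))/(42 + 7) + 728 = -35*(2 + (-12 - 13))/49 + 728 = -35*(2 - 25)/49 + 728 = -(-805)/49 + 728 = -35*(-23/49) + 728 = 115/7 + 728 = 5211/7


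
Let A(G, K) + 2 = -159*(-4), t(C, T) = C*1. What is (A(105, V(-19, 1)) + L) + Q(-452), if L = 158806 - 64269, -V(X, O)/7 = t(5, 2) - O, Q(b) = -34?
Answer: 95137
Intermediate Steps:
t(C, T) = C
V(X, O) = -35 + 7*O (V(X, O) = -7*(5 - O) = -35 + 7*O)
L = 94537
A(G, K) = 634 (A(G, K) = -2 - 159*(-4) = -2 + 636 = 634)
(A(105, V(-19, 1)) + L) + Q(-452) = (634 + 94537) - 34 = 95171 - 34 = 95137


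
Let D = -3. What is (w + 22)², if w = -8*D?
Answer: 2116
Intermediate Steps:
w = 24 (w = -8*(-3) = 24)
(w + 22)² = (24 + 22)² = 46² = 2116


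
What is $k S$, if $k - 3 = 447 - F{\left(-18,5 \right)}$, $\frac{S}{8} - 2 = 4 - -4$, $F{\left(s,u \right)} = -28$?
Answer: $38240$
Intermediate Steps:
$S = 80$ ($S = 16 + 8 \left(4 - -4\right) = 16 + 8 \left(4 + 4\right) = 16 + 8 \cdot 8 = 16 + 64 = 80$)
$k = 478$ ($k = 3 + \left(447 - -28\right) = 3 + \left(447 + 28\right) = 3 + 475 = 478$)
$k S = 478 \cdot 80 = 38240$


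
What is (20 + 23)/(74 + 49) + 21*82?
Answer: 211849/123 ≈ 1722.3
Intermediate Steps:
(20 + 23)/(74 + 49) + 21*82 = 43/123 + 1722 = 211849/123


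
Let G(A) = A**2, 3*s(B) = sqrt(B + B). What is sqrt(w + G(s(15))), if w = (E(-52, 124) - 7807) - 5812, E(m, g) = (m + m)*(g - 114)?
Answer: I*sqrt(131901)/3 ≈ 121.06*I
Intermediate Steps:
s(B) = sqrt(2)*sqrt(B)/3 (s(B) = sqrt(B + B)/3 = sqrt(2*B)/3 = (sqrt(2)*sqrt(B))/3 = sqrt(2)*sqrt(B)/3)
E(m, g) = 2*m*(-114 + g) (E(m, g) = (2*m)*(-114 + g) = 2*m*(-114 + g))
w = -14659 (w = (2*(-52)*(-114 + 124) - 7807) - 5812 = (2*(-52)*10 - 7807) - 5812 = (-1040 - 7807) - 5812 = -8847 - 5812 = -14659)
sqrt(w + G(s(15))) = sqrt(-14659 + (sqrt(2)*sqrt(15)/3)**2) = sqrt(-14659 + (sqrt(30)/3)**2) = sqrt(-14659 + 10/3) = sqrt(-43967/3) = I*sqrt(131901)/3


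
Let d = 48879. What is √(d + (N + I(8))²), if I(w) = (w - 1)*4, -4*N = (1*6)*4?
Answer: √49363 ≈ 222.18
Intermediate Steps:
N = -6 (N = -1*6*4/4 = -3*4/2 = -¼*24 = -6)
I(w) = -4 + 4*w (I(w) = (-1 + w)*4 = -4 + 4*w)
√(d + (N + I(8))²) = √(48879 + (-6 + (-4 + 4*8))²) = √(48879 + (-6 + (-4 + 32))²) = √(48879 + (-6 + 28)²) = √(48879 + 22²) = √(48879 + 484) = √49363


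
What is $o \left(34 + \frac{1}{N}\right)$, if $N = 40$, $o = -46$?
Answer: $- \frac{31303}{20} \approx -1565.2$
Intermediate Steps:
$o \left(34 + \frac{1}{N}\right) = - 46 \left(34 + \frac{1}{40}\right) = \left(-46\right) \frac{1361}{40} = - \frac{31303}{20}$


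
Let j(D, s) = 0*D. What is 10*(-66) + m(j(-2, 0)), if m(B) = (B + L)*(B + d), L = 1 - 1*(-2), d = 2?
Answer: -654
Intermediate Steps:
L = 3 (L = 1 + 2 = 3)
j(D, s) = 0
m(B) = (2 + B)*(3 + B) (m(B) = (B + 3)*(B + 2) = (3 + B)*(2 + B) = (2 + B)*(3 + B))
10*(-66) + m(j(-2, 0)) = 10*(-66) + (6 + 0² + 5*0) = -660 + (6 + 0 + 0) = -660 + 6 = -654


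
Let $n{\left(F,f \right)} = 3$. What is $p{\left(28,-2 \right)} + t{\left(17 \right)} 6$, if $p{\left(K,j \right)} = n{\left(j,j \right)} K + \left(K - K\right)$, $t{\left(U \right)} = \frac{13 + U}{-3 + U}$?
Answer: $\frac{678}{7} \approx 96.857$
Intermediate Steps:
$t{\left(U \right)} = \frac{13 + U}{-3 + U}$
$p{\left(K,j \right)} = 3 K$ ($p{\left(K,j \right)} = 3 K + \left(K - K\right) = 3 K + 0 = 3 K$)
$p{\left(28,-2 \right)} + t{\left(17 \right)} 6 = 3 \cdot 28 + \frac{13 + 17}{-3 + 17} \cdot 6 = 84 + \frac{1}{14} \cdot 30 \cdot 6 = 84 + \frac{15}{7} \cdot 6 = 84 + \frac{90}{7} = \frac{678}{7}$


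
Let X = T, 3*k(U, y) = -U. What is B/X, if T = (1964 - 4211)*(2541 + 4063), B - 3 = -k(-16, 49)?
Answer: 1/6359652 ≈ 1.5724e-7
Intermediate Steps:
k(U, y) = -U/3 (k(U, y) = (-U)/3 = -U/3)
B = -7/3 (B = 3 - (-1)*(-16)/3 = 3 - 1*16/3 = 3 - 16/3 = -7/3 ≈ -2.3333)
T = -14839188 (T = -2247*6604 = -14839188)
X = -14839188
B/X = -7/3/(-14839188) = -7/3*(-1/14839188) = 1/6359652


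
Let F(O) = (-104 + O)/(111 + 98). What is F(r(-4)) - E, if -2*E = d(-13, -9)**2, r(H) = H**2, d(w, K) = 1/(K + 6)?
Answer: -125/342 ≈ -0.36550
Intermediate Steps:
d(w, K) = 1/(6 + K)
F(O) = -104/209 + O/209 (F(O) = (-104 + O)/209 = (-104 + O)*(1/209) = -104/209 + O/209)
E = -1/18 (E = -1/(2*(6 - 9)**2) = -(1/(-3))**2/2 = -(-1/3)**2/2 = -1/2*1/9 = -1/18 ≈ -0.055556)
F(r(-4)) - E = (-104/209 + (1/209)*(-4)**2) - 1*(-1/18) = (-104/209 + (1/209)*16) + 1/18 = (-104/209 + 16/209) + 1/18 = -8/19 + 1/18 = -125/342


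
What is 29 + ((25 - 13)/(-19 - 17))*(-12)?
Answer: 33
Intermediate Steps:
29 + ((25 - 13)/(-19 - 17))*(-12) = 29 + (12/(-36))*(-12) = 29 + (12*(-1/36))*(-12) = 29 - ⅓*(-12) = 29 + 4 = 33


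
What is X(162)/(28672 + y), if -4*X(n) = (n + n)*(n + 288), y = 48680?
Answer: -6075/12892 ≈ -0.47122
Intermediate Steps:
X(n) = -n*(288 + n)/2 (X(n) = -(n + n)*(n + 288)/4 = -2*n*(288 + n)/4 = -n*(288 + n)/2)
X(162)/(28672 + y) = (-½*162*(288 + 162))/(28672 + 48680) = -½*162*450/77352 = -36450*1/77352 = -6075/12892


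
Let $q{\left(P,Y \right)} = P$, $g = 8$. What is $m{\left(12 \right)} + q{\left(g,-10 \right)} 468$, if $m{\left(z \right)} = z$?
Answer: $3756$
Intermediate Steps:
$m{\left(12 \right)} + q{\left(g,-10 \right)} 468 = 12 + 8 \cdot 468 = 12 + 3744 = 3756$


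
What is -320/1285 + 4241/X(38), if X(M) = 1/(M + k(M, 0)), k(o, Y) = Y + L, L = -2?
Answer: 39237668/257 ≈ 1.5268e+5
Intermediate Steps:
k(o, Y) = -2 + Y (k(o, Y) = Y - 2 = -2 + Y)
X(M) = 1/(-2 + M) (X(M) = 1/(M + (-2 + 0)) = 1/(M - 2) = 1/(-2 + M))
-320/1285 + 4241/X(38) = -320/1285 + 4241/(1/(-2 + 38)) = -320*1/1285 + 4241/(1/36) = -64/257 + 4241/(1/36) = -64/257 + 4241*36 = -64/257 + 152676 = 39237668/257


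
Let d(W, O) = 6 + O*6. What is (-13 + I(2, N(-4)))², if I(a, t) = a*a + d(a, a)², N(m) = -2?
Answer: 99225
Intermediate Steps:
d(W, O) = 6 + 6*O
I(a, t) = a² + (6 + 6*a)² (I(a, t) = a*a + (6 + 6*a)² = a² + (6 + 6*a)²)
(-13 + I(2, N(-4)))² = (-13 + (2² + 36*(1 + 2)²))² = (-13 + (4 + 36*3²))² = (-13 + (4 + 36*9))² = (-13 + (4 + 324))² = (-13 + 328)² = 315² = 99225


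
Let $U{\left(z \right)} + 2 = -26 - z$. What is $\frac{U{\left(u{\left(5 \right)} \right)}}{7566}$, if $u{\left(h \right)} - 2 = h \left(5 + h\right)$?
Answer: $- \frac{40}{3783} \approx -0.010574$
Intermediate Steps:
$u{\left(h \right)} = 2 + h \left(5 + h\right)$
$U{\left(z \right)} = -28 - z$ ($U{\left(z \right)} = -2 - \left(26 + z\right) = -28 - z$)
$\frac{U{\left(u{\left(5 \right)} \right)}}{7566} = \frac{-28 - \left(2 + 5^{2} + 5 \cdot 5\right)}{7566} = \left(-28 - \left(2 + 25 + 25\right)\right) \frac{1}{7566} = \left(-28 - 52\right) \frac{1}{7566} = \left(-80\right) \frac{1}{7566} = - \frac{40}{3783}$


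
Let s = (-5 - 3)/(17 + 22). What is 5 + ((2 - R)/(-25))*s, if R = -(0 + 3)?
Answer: 983/195 ≈ 5.0410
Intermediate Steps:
s = -8/39 ≈ -0.20513
R = -3 (R = -1*3 = -3)
5 + ((2 - R)/(-25))*s = 5 + ((2 - 1*(-3))/(-25))*(-8/39) = 5 + ((2 + 3)*(-1/25))*(-8/39) = 5 + (5*(-1/25))*(-8/39) = 5 - 1/5*(-8/39) = 5 + 8/195 = 983/195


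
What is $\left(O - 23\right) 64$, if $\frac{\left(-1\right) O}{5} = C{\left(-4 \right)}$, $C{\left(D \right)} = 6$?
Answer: $-3392$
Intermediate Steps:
$O = -30$ ($O = \left(-5\right) 6 = -30$)
$\left(O - 23\right) 64 = \left(-30 - 23\right) 64 = \left(-53\right) 64 = -3392$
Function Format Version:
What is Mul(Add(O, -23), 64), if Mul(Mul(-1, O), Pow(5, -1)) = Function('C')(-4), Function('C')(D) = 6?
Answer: -3392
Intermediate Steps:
O = -30 (O = Mul(-5, 6) = -30)
Mul(Add(O, -23), 64) = Mul(Add(-30, -23), 64) = Mul(-53, 64) = -3392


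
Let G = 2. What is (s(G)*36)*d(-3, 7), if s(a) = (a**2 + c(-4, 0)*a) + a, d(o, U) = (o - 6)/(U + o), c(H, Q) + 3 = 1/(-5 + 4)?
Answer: 162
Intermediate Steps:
c(H, Q) = -4 (c(H, Q) = -3 + 1/(-5 + 4) = -3 + 1/(-1) = -3 - 1 = -4)
d(o, U) = (-6 + o)/(U + o)
s(a) = a**2 - 3*a (s(a) = (a**2 - 4*a) + a = a**2 - 3*a)
(s(G)*36)*d(-3, 7) = ((2*(-3 + 2))*36)*((-6 - 3)/(7 - 3)) = ((2*(-1))*36)*(-9/4) = (-2*36)*((1/4)*(-9)) = -72*(-9/4) = 162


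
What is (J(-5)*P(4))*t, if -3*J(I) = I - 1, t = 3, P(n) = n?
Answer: 24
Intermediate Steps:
J(I) = ⅓ - I/3 (J(I) = -(I - 1)/3 = -(-1 + I)/3 = ⅓ - I/3)
(J(-5)*P(4))*t = ((⅓ - ⅓*(-5))*4)*3 = ((⅓ + 5/3)*4)*3 = (2*4)*3 = 8*3 = 24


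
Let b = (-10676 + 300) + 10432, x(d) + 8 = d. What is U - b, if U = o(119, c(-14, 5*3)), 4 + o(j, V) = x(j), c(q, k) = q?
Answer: 51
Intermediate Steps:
x(d) = -8 + d
o(j, V) = -12 + j (o(j, V) = -4 + (-8 + j) = -12 + j)
U = 107 (U = -12 + 119 = 107)
b = 56 (b = -10376 + 10432 = 56)
U - b = 107 - 1*56 = 107 - 56 = 51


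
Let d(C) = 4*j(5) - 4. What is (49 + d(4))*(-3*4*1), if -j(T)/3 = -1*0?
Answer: -540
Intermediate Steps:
j(T) = 0 (j(T) = -(-3)*0 = -3*0 = 0)
d(C) = -4 (d(C) = 4*0 - 4 = 0 - 4 = -4)
(49 + d(4))*(-3*4*1) = (49 - 4)*(-3*4*1) = 45*(-12*1) = 45*(-12) = -540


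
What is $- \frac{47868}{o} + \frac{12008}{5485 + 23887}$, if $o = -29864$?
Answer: $\frac{110286613}{54822838} \approx 2.0117$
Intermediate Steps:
$- \frac{47868}{o} + \frac{12008}{5485 + 23887} = - \frac{47868}{-29864} + \frac{12008}{5485 + 23887} = \left(-47868\right) \left(- \frac{1}{29864}\right) + \frac{12008}{29372} = \frac{11967}{7466} + 12008 \cdot \frac{1}{29372} = \frac{11967}{7466} + \frac{3002}{7343} = \frac{110286613}{54822838}$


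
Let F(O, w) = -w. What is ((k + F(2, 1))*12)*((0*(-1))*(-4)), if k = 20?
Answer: 0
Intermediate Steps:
((k + F(2, 1))*12)*((0*(-1))*(-4)) = ((20 - 1*1)*12)*((0*(-1))*(-4)) = ((20 - 1)*12)*(0*(-4)) = (19*12)*0 = 228*0 = 0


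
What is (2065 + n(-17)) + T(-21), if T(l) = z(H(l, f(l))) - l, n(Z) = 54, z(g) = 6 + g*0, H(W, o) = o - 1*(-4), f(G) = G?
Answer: 2146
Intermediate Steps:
H(W, o) = 4 + o (H(W, o) = o + 4 = 4 + o)
z(g) = 6 (z(g) = 6 + 0 = 6)
T(l) = 6 - l
(2065 + n(-17)) + T(-21) = (2065 + 54) + (6 - 1*(-21)) = 2119 + (6 + 21) = 2119 + 27 = 2146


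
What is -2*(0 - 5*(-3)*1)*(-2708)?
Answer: 81240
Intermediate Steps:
-2*(0 - 5*(-3)*1)*(-2708) = -2*(0 + 15*1)*(-2708) = -2*(0 + 15)*(-2708) = -2*15*(-2708) = -30*(-2708) = 81240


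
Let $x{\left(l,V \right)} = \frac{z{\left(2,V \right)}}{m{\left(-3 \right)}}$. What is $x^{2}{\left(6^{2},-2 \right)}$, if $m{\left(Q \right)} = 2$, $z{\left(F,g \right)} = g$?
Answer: $1$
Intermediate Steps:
$x{\left(l,V \right)} = \frac{V}{2}$
$x^{2}{\left(6^{2},-2 \right)} = \left(\frac{1}{2} \left(-2\right)\right)^{2} = \left(-1\right)^{2} = 1$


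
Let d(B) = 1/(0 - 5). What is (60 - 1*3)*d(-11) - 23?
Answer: -172/5 ≈ -34.400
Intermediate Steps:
d(B) = -1/5 (d(B) = 1/(-5) = -1/5)
(60 - 1*3)*d(-11) - 23 = (60 - 1*3)*(-1/5) - 23 = (60 - 3)*(-1/5) - 23 = 57*(-1/5) - 23 = -57/5 - 23 = -172/5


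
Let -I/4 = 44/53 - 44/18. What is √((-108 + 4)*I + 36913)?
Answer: √916220593/159 ≈ 190.37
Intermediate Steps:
I = 3080/477 (I = -4*(44/53 - 44/18) = -4*(44*(1/53) - 44*1/18) = -4*(44/53 - 22/9) = -4*(-770/477) = 3080/477 ≈ 6.4570)
√((-108 + 4)*I + 36913) = √((-108 + 4)*(3080/477) + 36913) = √(-104*3080/477 + 36913) = √(-320320/477 + 36913) = √(17287181/477) = √916220593/159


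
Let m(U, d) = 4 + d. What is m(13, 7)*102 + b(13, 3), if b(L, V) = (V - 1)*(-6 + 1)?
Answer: 1112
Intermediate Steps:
b(L, V) = 5 - 5*V (b(L, V) = (-1 + V)*(-5) = 5 - 5*V)
m(13, 7)*102 + b(13, 3) = (4 + 7)*102 + (5 - 5*3) = 11*102 + (5 - 15) = 1122 - 10 = 1112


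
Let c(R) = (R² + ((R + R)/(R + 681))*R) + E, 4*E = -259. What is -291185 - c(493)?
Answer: -1255201595/2348 ≈ -5.3458e+5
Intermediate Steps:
E = -259/4 (E = (¼)*(-259) = -259/4 ≈ -64.750)
c(R) = -259/4 + R² + 2*R²/(681 + R) (c(R) = (R² + ((R + R)/(R + 681))*R) - 259/4 = (R² + ((2*R)/(681 + R))*R) - 259/4 = (R² + (2*R/(681 + R))*R) - 259/4 = (R² + 2*R²/(681 + R)) - 259/4 = -259/4 + R² + 2*R²/(681 + R))
-291185 - c(493) = -291185 - (-176379 - 259*493 + 4*493³ + 2732*493²)/(4*(681 + 493)) = -291185 - (-176379 - 127687 + 4*119823157 + 2732*243049)/(4*1174) = -291185 - (-176379 - 127687 + 479292628 + 664009868)/(4*1174) = -291185 - 1142998430/(4*1174) = -291185 - 1*571499215/2348 = -291185 - 571499215/2348 = -1255201595/2348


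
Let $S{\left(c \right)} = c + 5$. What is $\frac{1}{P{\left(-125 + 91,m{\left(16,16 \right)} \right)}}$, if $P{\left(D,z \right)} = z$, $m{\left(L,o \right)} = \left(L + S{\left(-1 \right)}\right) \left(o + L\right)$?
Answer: $\frac{1}{640} \approx 0.0015625$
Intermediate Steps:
$S{\left(c \right)} = 5 + c$
$m{\left(L,o \right)} = \left(4 + L\right) \left(L + o\right)$ ($m{\left(L,o \right)} = \left(L + \left(5 - 1\right)\right) \left(o + L\right) = \left(L + 4\right) \left(L + o\right) = \left(4 + L\right) \left(L + o\right)$)
$\frac{1}{P{\left(-125 + 91,m{\left(16,16 \right)} \right)}} = \frac{1}{16^{2} + 4 \cdot 16 + 4 \cdot 16 + 16 \cdot 16} = \frac{1}{256 + 64 + 64 + 256} = \frac{1}{640}$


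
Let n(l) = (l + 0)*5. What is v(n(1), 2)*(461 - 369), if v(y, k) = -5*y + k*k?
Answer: -1932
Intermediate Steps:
n(l) = 5*l (n(l) = l*5 = 5*l)
v(y, k) = k² - 5*y (v(y, k) = -5*y + k² = k² - 5*y)
v(n(1), 2)*(461 - 369) = (2² - 25)*(461 - 369) = (4 - 5*5)*92 = (4 - 25)*92 = -21*92 = -1932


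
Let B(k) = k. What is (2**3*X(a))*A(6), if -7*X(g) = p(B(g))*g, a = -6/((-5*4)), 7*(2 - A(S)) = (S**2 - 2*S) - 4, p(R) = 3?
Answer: 216/245 ≈ 0.88163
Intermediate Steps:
A(S) = 18/7 - S**2/7 + 2*S/7 (A(S) = 2 - ((S**2 - 2*S) - 4)/7 = 2 - (-4 + S**2 - 2*S)/7 = 2 + (4/7 - S**2/7 + 2*S/7) = 18/7 - S**2/7 + 2*S/7)
a = 3/10 (a = -6/(-20) = -6*(-1/20) = 3/10 ≈ 0.30000)
X(g) = -3*g/7
(2**3*X(a))*A(6) = (2**3*(-3/7*3/10))*(18/7 - 1/7*6**2 + (2/7)*6) = (8*(-9/70))*(18/7 - 1/7*36 + 12/7) = -36*(18/7 - 36/7 + 12/7)/35 = -36/35*(-6/7) = 216/245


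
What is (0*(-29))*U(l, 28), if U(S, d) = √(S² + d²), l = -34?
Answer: 0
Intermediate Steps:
(0*(-29))*U(l, 28) = (0*(-29))*√((-34)² + 28²) = 0*√(1156 + 784) = 0*√1940 = 0*(2*√485) = 0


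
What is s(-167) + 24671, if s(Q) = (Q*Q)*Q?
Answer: -4632792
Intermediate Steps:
s(Q) = Q³ (s(Q) = Q²*Q = Q³)
s(-167) + 24671 = (-167)³ + 24671 = -4657463 + 24671 = -4632792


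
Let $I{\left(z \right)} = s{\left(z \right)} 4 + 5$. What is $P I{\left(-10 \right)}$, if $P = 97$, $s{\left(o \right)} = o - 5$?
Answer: $-5335$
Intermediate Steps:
$s{\left(o \right)} = -5 + o$
$I{\left(z \right)} = -15 + 4 z$ ($I{\left(z \right)} = \left(-5 + z\right) 4 + 5 = \left(-20 + 4 z\right) + 5 = -15 + 4 z$)
$P I{\left(-10 \right)} = 97 \left(-15 + 4 \left(-10\right)\right) = 97 \left(-15 - 40\right) = 97 \left(-55\right) = -5335$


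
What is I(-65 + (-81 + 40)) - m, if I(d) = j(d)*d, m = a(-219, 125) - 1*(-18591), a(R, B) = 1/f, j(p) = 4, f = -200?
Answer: -3802999/200 ≈ -19015.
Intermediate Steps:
a(R, B) = -1/200 (a(R, B) = 1/(-200) = -1/200)
m = 3718199/200 (m = -1/200 - 1*(-18591) = -1/200 + 18591 = 3718199/200 ≈ 18591.)
I(d) = 4*d
I(-65 + (-81 + 40)) - m = 4*(-65 + (-81 + 40)) - 1*3718199/200 = 4*(-65 - 41) - 3718199/200 = 4*(-106) - 3718199/200 = -424 - 3718199/200 = -3802999/200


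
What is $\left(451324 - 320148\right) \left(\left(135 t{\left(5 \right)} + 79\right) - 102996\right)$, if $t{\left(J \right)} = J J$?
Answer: $-13057521392$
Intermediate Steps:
$t{\left(J \right)} = J^{2}$
$\left(451324 - 320148\right) \left(\left(135 t{\left(5 \right)} + 79\right) - 102996\right) = \left(451324 - 320148\right) \left(\left(135 \cdot 5^{2} + 79\right) - 102996\right) = 131176 \left(\left(135 \cdot 25 + 79\right) - 102996\right) = 131176 \left(\left(3375 + 79\right) - 102996\right) = 131176 \left(3454 - 102996\right) = 131176 \left(-99542\right) = -13057521392$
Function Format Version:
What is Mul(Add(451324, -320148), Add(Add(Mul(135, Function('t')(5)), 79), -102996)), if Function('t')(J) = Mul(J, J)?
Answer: -13057521392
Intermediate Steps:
Function('t')(J) = Pow(J, 2)
Mul(Add(451324, -320148), Add(Add(Mul(135, Function('t')(5)), 79), -102996)) = Mul(Add(451324, -320148), Add(Add(Mul(135, Pow(5, 2)), 79), -102996)) = Mul(131176, Add(Add(Mul(135, 25), 79), -102996)) = Mul(131176, Add(Add(3375, 79), -102996)) = Mul(131176, Add(3454, -102996)) = Mul(131176, -99542) = -13057521392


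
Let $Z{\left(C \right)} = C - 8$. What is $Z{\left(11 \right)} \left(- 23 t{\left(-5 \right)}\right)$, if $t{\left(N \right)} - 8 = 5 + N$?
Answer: $-552$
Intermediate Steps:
$t{\left(N \right)} = 13 + N$ ($t{\left(N \right)} = 8 + \left(5 + N\right) = 13 + N$)
$Z{\left(C \right)} = -8 + C$
$Z{\left(11 \right)} \left(- 23 t{\left(-5 \right)}\right) = \left(-8 + 11\right) \left(- 23 \left(13 - 5\right)\right) = 3 \left(\left(-23\right) 8\right) = 3 \left(-184\right) = -552$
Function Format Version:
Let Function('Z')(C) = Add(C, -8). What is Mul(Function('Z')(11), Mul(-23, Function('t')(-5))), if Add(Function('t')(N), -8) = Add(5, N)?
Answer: -552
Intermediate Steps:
Function('t')(N) = Add(13, N) (Function('t')(N) = Add(8, Add(5, N)) = Add(13, N))
Function('Z')(C) = Add(-8, C)
Mul(Function('Z')(11), Mul(-23, Function('t')(-5))) = Mul(Add(-8, 11), Mul(-23, Add(13, -5))) = Mul(3, Mul(-23, 8)) = Mul(3, -184) = -552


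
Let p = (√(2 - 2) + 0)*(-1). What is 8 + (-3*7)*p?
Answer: 8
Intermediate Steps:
p = 0 (p = (√0 + 0)*(-1) = (0 + 0)*(-1) = 0*(-1) = 0)
8 + (-3*7)*p = 8 - 3*7*0 = 8 - 21*0 = 8 + 0 = 8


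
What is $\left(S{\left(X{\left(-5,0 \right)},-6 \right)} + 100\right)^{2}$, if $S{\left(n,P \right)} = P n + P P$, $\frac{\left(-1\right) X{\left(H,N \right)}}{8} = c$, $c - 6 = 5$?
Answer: $440896$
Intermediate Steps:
$c = 11$ ($c = 6 + 5 = 11$)
$X{\left(H,N \right)} = -88$ ($X{\left(H,N \right)} = \left(-8\right) 11 = -88$)
$S{\left(n,P \right)} = P^{2} + P n$ ($S{\left(n,P \right)} = P n + P^{2} = P^{2} + P n$)
$\left(S{\left(X{\left(-5,0 \right)},-6 \right)} + 100\right)^{2} = \left(- 6 \left(-6 - 88\right) + 100\right)^{2} = \left(\left(-6\right) \left(-94\right) + 100\right)^{2} = \left(564 + 100\right)^{2} = 664^{2} = 440896$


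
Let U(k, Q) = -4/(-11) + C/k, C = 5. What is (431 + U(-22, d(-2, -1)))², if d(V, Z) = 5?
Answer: 89965225/484 ≈ 1.8588e+5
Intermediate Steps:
U(k, Q) = 4/11 + 5/k (U(k, Q) = -4/(-11) + 5/k = -4*(-1/11) + 5/k = 4/11 + 5/k)
(431 + U(-22, d(-2, -1)))² = (431 + (4/11 + 5/(-22)))² = (431 + (4/11 + 5*(-1/22)))² = (431 + (4/11 - 5/22))² = (431 + 3/22)² = (9485/22)² = 89965225/484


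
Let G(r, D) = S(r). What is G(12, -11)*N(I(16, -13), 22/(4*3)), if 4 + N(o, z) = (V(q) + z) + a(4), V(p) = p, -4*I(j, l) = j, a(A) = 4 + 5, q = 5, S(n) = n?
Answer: 142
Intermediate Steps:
a(A) = 9
I(j, l) = -j/4
G(r, D) = r
N(o, z) = 10 + z (N(o, z) = -4 + ((5 + z) + 9) = -4 + (14 + z) = 10 + z)
G(12, -11)*N(I(16, -13), 22/(4*3)) = 12*(10 + 22/(4*3)) = 12*(10 + 22/12) = 12*(10 + (1/12)*22) = 12*(10 + 11/6) = 12*(71/6) = 142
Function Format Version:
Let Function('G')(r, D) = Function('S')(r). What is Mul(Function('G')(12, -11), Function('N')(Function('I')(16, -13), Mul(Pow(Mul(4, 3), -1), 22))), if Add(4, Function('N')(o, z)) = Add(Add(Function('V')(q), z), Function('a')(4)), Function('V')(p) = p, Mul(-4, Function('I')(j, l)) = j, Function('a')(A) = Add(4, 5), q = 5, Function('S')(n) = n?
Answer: 142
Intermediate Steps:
Function('a')(A) = 9
Function('I')(j, l) = Mul(Rational(-1, 4), j)
Function('G')(r, D) = r
Function('N')(o, z) = Add(10, z) (Function('N')(o, z) = Add(-4, Add(Add(5, z), 9)) = Add(-4, Add(14, z)) = Add(10, z))
Mul(Function('G')(12, -11), Function('N')(Function('I')(16, -13), Mul(Pow(Mul(4, 3), -1), 22))) = Mul(12, Add(10, Mul(Pow(Mul(4, 3), -1), 22))) = Mul(12, Add(10, Mul(Pow(12, -1), 22))) = Mul(12, Add(10, Mul(Rational(1, 12), 22))) = Mul(12, Add(10, Rational(11, 6))) = Mul(12, Rational(71, 6)) = 142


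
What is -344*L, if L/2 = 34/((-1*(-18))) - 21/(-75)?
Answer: -335744/225 ≈ -1492.2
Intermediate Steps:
L = 976/225 (L = 2*(34/((-1*(-18))) - 21/(-75)) = 2*(34/18 - 21*(-1/75)) = 2*(34*(1/18) + 7/25) = 2*(17/9 + 7/25) = 2*(488/225) = 976/225 ≈ 4.3378)
-344*L = -344*976/225 = -335744/225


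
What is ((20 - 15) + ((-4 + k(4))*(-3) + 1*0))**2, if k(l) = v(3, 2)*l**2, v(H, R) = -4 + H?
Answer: 4225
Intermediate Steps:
k(l) = -l**2 (k(l) = (-4 + 3)*l**2 = -l**2)
((20 - 15) + ((-4 + k(4))*(-3) + 1*0))**2 = ((20 - 15) + ((-4 - 1*4**2)*(-3) + 1*0))**2 = (5 + ((-4 - 1*16)*(-3) + 0))**2 = (5 + ((-4 - 16)*(-3) + 0))**2 = (5 + (-20*(-3) + 0))**2 = (5 + (60 + 0))**2 = (5 + 60)**2 = 65**2 = 4225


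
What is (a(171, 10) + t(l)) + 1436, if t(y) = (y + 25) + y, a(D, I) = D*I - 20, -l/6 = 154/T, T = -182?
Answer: 41095/13 ≈ 3161.2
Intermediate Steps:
l = 66/13 (l = -924/(-182) = -924*(-1)/182 = -6*(-11/13) = 66/13 ≈ 5.0769)
a(D, I) = -20 + D*I
t(y) = 25 + 2*y (t(y) = (25 + y) + y = 25 + 2*y)
(a(171, 10) + t(l)) + 1436 = ((-20 + 171*10) + (25 + 2*(66/13))) + 1436 = ((-20 + 1710) + (25 + 132/13)) + 1436 = (1690 + 457/13) + 1436 = 22427/13 + 1436 = 41095/13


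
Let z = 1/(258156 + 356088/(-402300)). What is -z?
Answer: -33525/8654650226 ≈ -3.8736e-6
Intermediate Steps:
z = 33525/8654650226 (z = 1/(258156 + 356088*(-1/402300)) = 1/(258156 - 29674/33525) = 1/(8654650226/33525) = 33525/8654650226 ≈ 3.8736e-6)
-z = -1*33525/8654650226 = -33525/8654650226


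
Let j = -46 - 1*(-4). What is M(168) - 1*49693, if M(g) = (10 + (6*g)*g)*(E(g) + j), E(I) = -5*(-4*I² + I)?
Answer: 95447525999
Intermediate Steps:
j = -42 (j = -46 + 4 = -42)
E(I) = -5*I + 20*I² (E(I) = -5*(I - 4*I²) = -5*I + 20*I²)
M(g) = (-42 + 5*g*(-1 + 4*g))*(10 + 6*g²) (M(g) = (10 + (6*g)*g)*(5*g*(-1 + 4*g) - 42) = (10 + 6*g²)*(-42 + 5*g*(-1 + 4*g)) = (-42 + 5*g*(-1 + 4*g))*(10 + 6*g²))
M(168) - 1*49693 = (-420 - 52*168² - 50*168 - 30*168³ + 120*168⁴) - 1*49693 = (-420 - 52*28224 - 8400 - 30*4741632 + 120*796594176) - 49693 = (-420 - 1467648 - 8400 - 142248960 + 95591301120) - 49693 = 95447575692 - 49693 = 95447525999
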